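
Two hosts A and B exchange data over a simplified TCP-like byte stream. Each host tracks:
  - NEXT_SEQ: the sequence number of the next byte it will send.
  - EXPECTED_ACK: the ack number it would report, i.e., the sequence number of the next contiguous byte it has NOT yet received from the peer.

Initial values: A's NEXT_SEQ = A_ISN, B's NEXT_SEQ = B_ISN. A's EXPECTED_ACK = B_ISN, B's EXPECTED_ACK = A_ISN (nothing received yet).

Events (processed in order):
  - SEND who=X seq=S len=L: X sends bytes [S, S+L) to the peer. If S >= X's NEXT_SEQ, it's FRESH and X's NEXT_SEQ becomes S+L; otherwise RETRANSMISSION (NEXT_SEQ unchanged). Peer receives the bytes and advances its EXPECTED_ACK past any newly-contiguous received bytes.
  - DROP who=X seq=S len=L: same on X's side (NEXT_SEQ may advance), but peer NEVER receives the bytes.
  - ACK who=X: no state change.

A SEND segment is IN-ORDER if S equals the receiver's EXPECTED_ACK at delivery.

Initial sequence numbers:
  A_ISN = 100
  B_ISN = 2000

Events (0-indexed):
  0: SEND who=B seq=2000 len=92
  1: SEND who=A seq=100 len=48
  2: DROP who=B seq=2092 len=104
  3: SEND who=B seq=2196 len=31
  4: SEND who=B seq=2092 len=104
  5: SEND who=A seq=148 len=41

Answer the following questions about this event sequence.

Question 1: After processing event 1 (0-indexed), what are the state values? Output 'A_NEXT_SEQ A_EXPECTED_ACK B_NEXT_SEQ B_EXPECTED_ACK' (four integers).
After event 0: A_seq=100 A_ack=2092 B_seq=2092 B_ack=100
After event 1: A_seq=148 A_ack=2092 B_seq=2092 B_ack=148

148 2092 2092 148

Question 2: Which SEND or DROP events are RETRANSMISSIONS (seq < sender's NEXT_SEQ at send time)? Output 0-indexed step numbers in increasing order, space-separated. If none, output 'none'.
Step 0: SEND seq=2000 -> fresh
Step 1: SEND seq=100 -> fresh
Step 2: DROP seq=2092 -> fresh
Step 3: SEND seq=2196 -> fresh
Step 4: SEND seq=2092 -> retransmit
Step 5: SEND seq=148 -> fresh

Answer: 4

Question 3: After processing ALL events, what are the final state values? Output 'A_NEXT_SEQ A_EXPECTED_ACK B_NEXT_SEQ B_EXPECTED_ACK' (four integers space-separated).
After event 0: A_seq=100 A_ack=2092 B_seq=2092 B_ack=100
After event 1: A_seq=148 A_ack=2092 B_seq=2092 B_ack=148
After event 2: A_seq=148 A_ack=2092 B_seq=2196 B_ack=148
After event 3: A_seq=148 A_ack=2092 B_seq=2227 B_ack=148
After event 4: A_seq=148 A_ack=2227 B_seq=2227 B_ack=148
After event 5: A_seq=189 A_ack=2227 B_seq=2227 B_ack=189

Answer: 189 2227 2227 189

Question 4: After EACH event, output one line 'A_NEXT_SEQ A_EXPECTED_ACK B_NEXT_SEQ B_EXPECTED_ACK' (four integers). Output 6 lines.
100 2092 2092 100
148 2092 2092 148
148 2092 2196 148
148 2092 2227 148
148 2227 2227 148
189 2227 2227 189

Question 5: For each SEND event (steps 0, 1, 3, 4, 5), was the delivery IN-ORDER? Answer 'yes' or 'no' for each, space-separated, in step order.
Answer: yes yes no yes yes

Derivation:
Step 0: SEND seq=2000 -> in-order
Step 1: SEND seq=100 -> in-order
Step 3: SEND seq=2196 -> out-of-order
Step 4: SEND seq=2092 -> in-order
Step 5: SEND seq=148 -> in-order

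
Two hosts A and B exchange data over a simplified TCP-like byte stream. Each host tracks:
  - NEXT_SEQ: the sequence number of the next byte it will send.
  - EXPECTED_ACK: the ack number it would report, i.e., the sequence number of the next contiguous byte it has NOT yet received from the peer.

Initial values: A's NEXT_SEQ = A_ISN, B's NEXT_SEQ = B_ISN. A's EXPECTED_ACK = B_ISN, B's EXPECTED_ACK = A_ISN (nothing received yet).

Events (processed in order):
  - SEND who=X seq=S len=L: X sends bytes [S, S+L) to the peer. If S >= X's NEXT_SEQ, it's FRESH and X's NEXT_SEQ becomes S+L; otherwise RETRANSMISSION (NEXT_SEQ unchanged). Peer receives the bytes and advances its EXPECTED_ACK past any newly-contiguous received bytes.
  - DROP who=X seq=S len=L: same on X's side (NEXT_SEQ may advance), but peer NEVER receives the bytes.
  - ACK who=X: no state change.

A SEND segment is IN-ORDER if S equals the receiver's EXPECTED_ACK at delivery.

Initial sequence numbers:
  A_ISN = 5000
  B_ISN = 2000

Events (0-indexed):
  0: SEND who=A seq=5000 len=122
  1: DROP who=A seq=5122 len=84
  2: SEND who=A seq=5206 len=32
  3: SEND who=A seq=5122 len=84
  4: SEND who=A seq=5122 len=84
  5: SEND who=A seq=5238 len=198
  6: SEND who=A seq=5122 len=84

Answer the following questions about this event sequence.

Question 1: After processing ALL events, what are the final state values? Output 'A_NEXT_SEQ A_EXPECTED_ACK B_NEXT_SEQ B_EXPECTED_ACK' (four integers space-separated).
Answer: 5436 2000 2000 5436

Derivation:
After event 0: A_seq=5122 A_ack=2000 B_seq=2000 B_ack=5122
After event 1: A_seq=5206 A_ack=2000 B_seq=2000 B_ack=5122
After event 2: A_seq=5238 A_ack=2000 B_seq=2000 B_ack=5122
After event 3: A_seq=5238 A_ack=2000 B_seq=2000 B_ack=5238
After event 4: A_seq=5238 A_ack=2000 B_seq=2000 B_ack=5238
After event 5: A_seq=5436 A_ack=2000 B_seq=2000 B_ack=5436
After event 6: A_seq=5436 A_ack=2000 B_seq=2000 B_ack=5436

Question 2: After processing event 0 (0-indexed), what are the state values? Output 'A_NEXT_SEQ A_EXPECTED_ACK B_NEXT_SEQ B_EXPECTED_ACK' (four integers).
After event 0: A_seq=5122 A_ack=2000 B_seq=2000 B_ack=5122

5122 2000 2000 5122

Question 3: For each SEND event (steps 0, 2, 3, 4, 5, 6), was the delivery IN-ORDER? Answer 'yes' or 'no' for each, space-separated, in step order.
Step 0: SEND seq=5000 -> in-order
Step 2: SEND seq=5206 -> out-of-order
Step 3: SEND seq=5122 -> in-order
Step 4: SEND seq=5122 -> out-of-order
Step 5: SEND seq=5238 -> in-order
Step 6: SEND seq=5122 -> out-of-order

Answer: yes no yes no yes no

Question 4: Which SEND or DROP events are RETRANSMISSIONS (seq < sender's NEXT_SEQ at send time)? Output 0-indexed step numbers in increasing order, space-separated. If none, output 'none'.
Step 0: SEND seq=5000 -> fresh
Step 1: DROP seq=5122 -> fresh
Step 2: SEND seq=5206 -> fresh
Step 3: SEND seq=5122 -> retransmit
Step 4: SEND seq=5122 -> retransmit
Step 5: SEND seq=5238 -> fresh
Step 6: SEND seq=5122 -> retransmit

Answer: 3 4 6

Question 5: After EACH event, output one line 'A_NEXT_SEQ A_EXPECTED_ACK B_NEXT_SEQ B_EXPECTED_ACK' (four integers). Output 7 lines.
5122 2000 2000 5122
5206 2000 2000 5122
5238 2000 2000 5122
5238 2000 2000 5238
5238 2000 2000 5238
5436 2000 2000 5436
5436 2000 2000 5436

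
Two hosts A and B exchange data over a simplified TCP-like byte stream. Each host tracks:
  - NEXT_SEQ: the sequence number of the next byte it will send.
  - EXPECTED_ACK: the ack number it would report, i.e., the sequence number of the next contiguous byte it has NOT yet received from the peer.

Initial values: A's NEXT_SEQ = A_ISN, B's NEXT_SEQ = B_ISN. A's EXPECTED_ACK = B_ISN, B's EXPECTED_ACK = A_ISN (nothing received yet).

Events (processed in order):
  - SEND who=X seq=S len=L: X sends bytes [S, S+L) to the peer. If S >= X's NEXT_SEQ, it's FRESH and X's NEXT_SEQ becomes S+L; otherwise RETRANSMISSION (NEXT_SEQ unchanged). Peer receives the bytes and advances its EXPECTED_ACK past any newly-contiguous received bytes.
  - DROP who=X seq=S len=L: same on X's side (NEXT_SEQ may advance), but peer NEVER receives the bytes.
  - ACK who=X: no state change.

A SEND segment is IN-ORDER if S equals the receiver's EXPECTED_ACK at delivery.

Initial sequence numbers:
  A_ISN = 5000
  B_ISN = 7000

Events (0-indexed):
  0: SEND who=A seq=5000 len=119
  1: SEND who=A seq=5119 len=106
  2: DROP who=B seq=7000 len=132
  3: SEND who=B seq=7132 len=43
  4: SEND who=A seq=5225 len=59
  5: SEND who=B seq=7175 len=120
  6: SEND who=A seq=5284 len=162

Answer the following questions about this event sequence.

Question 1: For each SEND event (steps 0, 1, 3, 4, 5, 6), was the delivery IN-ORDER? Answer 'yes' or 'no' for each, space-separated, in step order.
Answer: yes yes no yes no yes

Derivation:
Step 0: SEND seq=5000 -> in-order
Step 1: SEND seq=5119 -> in-order
Step 3: SEND seq=7132 -> out-of-order
Step 4: SEND seq=5225 -> in-order
Step 5: SEND seq=7175 -> out-of-order
Step 6: SEND seq=5284 -> in-order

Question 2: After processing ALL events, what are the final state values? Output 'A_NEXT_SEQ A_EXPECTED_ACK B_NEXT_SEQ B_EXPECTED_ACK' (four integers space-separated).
Answer: 5446 7000 7295 5446

Derivation:
After event 0: A_seq=5119 A_ack=7000 B_seq=7000 B_ack=5119
After event 1: A_seq=5225 A_ack=7000 B_seq=7000 B_ack=5225
After event 2: A_seq=5225 A_ack=7000 B_seq=7132 B_ack=5225
After event 3: A_seq=5225 A_ack=7000 B_seq=7175 B_ack=5225
After event 4: A_seq=5284 A_ack=7000 B_seq=7175 B_ack=5284
After event 5: A_seq=5284 A_ack=7000 B_seq=7295 B_ack=5284
After event 6: A_seq=5446 A_ack=7000 B_seq=7295 B_ack=5446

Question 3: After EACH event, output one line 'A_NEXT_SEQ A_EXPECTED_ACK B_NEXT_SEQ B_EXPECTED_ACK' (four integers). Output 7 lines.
5119 7000 7000 5119
5225 7000 7000 5225
5225 7000 7132 5225
5225 7000 7175 5225
5284 7000 7175 5284
5284 7000 7295 5284
5446 7000 7295 5446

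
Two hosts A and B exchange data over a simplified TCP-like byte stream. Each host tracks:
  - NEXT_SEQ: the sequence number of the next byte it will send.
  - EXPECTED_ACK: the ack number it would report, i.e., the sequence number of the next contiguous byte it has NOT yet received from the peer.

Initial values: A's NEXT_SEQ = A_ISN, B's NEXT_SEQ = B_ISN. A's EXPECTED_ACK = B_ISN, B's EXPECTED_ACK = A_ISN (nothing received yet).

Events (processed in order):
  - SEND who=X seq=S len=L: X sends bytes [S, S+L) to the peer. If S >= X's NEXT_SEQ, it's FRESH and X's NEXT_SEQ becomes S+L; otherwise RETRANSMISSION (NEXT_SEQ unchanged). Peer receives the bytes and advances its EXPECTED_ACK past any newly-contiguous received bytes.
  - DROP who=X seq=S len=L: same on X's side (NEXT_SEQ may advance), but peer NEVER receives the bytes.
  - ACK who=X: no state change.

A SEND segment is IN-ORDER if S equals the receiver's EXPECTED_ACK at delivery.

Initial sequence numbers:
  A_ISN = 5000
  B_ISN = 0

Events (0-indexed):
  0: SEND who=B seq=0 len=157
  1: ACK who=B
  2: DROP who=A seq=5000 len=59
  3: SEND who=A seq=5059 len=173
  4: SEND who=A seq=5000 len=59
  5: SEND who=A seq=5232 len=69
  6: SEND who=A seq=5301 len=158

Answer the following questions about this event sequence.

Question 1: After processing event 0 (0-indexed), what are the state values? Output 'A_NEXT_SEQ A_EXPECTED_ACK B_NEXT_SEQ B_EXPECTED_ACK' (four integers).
After event 0: A_seq=5000 A_ack=157 B_seq=157 B_ack=5000

5000 157 157 5000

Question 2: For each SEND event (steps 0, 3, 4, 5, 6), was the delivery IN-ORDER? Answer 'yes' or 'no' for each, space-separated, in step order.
Step 0: SEND seq=0 -> in-order
Step 3: SEND seq=5059 -> out-of-order
Step 4: SEND seq=5000 -> in-order
Step 5: SEND seq=5232 -> in-order
Step 6: SEND seq=5301 -> in-order

Answer: yes no yes yes yes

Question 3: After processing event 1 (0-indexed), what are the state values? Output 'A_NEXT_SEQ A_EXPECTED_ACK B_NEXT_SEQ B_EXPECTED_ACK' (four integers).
After event 0: A_seq=5000 A_ack=157 B_seq=157 B_ack=5000
After event 1: A_seq=5000 A_ack=157 B_seq=157 B_ack=5000

5000 157 157 5000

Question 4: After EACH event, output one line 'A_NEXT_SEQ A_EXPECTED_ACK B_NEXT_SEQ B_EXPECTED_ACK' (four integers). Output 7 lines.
5000 157 157 5000
5000 157 157 5000
5059 157 157 5000
5232 157 157 5000
5232 157 157 5232
5301 157 157 5301
5459 157 157 5459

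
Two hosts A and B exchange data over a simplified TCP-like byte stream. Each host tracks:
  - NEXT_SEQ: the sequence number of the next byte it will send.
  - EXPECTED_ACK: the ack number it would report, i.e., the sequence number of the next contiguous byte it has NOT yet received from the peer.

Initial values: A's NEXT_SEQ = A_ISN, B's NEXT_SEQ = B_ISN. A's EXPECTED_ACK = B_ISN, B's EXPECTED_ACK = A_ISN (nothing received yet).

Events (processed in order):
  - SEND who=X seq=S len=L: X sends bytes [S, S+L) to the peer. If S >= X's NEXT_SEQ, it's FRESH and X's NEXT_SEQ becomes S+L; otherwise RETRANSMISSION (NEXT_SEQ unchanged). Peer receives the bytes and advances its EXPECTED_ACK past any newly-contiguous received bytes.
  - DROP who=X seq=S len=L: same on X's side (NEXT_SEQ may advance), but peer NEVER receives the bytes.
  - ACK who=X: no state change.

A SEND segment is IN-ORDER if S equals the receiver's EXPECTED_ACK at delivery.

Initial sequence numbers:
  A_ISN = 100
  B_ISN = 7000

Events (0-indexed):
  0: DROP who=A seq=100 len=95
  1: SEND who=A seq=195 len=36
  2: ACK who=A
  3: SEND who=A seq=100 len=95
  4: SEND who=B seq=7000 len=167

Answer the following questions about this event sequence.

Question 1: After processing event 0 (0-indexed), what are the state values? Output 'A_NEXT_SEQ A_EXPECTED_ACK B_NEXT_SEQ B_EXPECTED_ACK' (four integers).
After event 0: A_seq=195 A_ack=7000 B_seq=7000 B_ack=100

195 7000 7000 100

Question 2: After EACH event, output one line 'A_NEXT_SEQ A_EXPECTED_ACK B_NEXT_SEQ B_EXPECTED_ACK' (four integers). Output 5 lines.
195 7000 7000 100
231 7000 7000 100
231 7000 7000 100
231 7000 7000 231
231 7167 7167 231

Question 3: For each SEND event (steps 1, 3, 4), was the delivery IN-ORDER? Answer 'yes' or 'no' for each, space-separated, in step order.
Step 1: SEND seq=195 -> out-of-order
Step 3: SEND seq=100 -> in-order
Step 4: SEND seq=7000 -> in-order

Answer: no yes yes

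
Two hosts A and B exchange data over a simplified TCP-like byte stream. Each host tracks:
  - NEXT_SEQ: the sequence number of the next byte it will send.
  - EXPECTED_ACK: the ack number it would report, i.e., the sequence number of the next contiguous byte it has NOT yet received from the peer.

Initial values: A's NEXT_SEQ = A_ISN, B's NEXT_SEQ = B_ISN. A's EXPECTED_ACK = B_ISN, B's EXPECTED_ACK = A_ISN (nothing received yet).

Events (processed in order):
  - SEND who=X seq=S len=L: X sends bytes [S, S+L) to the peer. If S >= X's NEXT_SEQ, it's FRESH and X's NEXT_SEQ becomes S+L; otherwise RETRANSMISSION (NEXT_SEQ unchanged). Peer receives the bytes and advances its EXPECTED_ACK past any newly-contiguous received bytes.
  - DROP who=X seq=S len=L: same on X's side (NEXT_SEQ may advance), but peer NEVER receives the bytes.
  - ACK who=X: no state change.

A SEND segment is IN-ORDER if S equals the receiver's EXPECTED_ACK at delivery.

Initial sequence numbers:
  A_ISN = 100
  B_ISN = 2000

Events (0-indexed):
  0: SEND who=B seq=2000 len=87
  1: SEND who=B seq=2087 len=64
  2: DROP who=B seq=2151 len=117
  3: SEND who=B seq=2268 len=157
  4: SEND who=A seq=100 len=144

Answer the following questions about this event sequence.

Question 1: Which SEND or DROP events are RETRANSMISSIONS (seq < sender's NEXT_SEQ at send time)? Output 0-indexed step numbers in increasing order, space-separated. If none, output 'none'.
Answer: none

Derivation:
Step 0: SEND seq=2000 -> fresh
Step 1: SEND seq=2087 -> fresh
Step 2: DROP seq=2151 -> fresh
Step 3: SEND seq=2268 -> fresh
Step 4: SEND seq=100 -> fresh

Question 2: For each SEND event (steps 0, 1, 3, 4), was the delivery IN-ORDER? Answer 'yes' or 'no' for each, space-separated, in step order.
Step 0: SEND seq=2000 -> in-order
Step 1: SEND seq=2087 -> in-order
Step 3: SEND seq=2268 -> out-of-order
Step 4: SEND seq=100 -> in-order

Answer: yes yes no yes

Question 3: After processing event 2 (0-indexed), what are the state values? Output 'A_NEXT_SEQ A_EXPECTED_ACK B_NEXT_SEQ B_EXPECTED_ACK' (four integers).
After event 0: A_seq=100 A_ack=2087 B_seq=2087 B_ack=100
After event 1: A_seq=100 A_ack=2151 B_seq=2151 B_ack=100
After event 2: A_seq=100 A_ack=2151 B_seq=2268 B_ack=100

100 2151 2268 100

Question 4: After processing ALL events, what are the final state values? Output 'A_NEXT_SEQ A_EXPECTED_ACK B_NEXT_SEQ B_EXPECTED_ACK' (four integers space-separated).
After event 0: A_seq=100 A_ack=2087 B_seq=2087 B_ack=100
After event 1: A_seq=100 A_ack=2151 B_seq=2151 B_ack=100
After event 2: A_seq=100 A_ack=2151 B_seq=2268 B_ack=100
After event 3: A_seq=100 A_ack=2151 B_seq=2425 B_ack=100
After event 4: A_seq=244 A_ack=2151 B_seq=2425 B_ack=244

Answer: 244 2151 2425 244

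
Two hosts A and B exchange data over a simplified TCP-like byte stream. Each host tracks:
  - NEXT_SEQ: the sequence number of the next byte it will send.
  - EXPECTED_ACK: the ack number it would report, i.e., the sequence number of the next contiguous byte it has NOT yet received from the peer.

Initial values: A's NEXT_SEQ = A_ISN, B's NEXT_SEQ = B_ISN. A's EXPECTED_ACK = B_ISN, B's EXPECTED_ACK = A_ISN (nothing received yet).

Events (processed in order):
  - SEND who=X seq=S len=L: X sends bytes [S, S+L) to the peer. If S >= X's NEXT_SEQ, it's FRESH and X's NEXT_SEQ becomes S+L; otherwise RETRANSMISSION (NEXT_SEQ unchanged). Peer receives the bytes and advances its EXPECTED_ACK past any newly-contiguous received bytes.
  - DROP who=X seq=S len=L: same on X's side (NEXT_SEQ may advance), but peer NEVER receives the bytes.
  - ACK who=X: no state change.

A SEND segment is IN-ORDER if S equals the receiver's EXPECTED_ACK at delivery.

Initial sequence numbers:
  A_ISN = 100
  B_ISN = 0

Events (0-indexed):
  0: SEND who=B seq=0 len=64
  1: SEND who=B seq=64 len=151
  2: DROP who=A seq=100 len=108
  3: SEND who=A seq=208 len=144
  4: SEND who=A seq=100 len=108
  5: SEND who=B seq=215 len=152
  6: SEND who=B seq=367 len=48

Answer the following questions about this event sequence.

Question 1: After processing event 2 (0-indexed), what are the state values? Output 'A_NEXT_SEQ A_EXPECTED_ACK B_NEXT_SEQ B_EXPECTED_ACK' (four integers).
After event 0: A_seq=100 A_ack=64 B_seq=64 B_ack=100
After event 1: A_seq=100 A_ack=215 B_seq=215 B_ack=100
After event 2: A_seq=208 A_ack=215 B_seq=215 B_ack=100

208 215 215 100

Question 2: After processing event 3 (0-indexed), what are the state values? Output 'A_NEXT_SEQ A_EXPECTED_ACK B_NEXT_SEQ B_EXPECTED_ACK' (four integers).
After event 0: A_seq=100 A_ack=64 B_seq=64 B_ack=100
After event 1: A_seq=100 A_ack=215 B_seq=215 B_ack=100
After event 2: A_seq=208 A_ack=215 B_seq=215 B_ack=100
After event 3: A_seq=352 A_ack=215 B_seq=215 B_ack=100

352 215 215 100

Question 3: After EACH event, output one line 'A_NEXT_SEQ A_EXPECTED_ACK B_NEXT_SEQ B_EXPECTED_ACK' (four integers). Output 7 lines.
100 64 64 100
100 215 215 100
208 215 215 100
352 215 215 100
352 215 215 352
352 367 367 352
352 415 415 352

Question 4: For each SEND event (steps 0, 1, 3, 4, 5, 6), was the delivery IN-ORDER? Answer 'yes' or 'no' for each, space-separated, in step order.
Step 0: SEND seq=0 -> in-order
Step 1: SEND seq=64 -> in-order
Step 3: SEND seq=208 -> out-of-order
Step 4: SEND seq=100 -> in-order
Step 5: SEND seq=215 -> in-order
Step 6: SEND seq=367 -> in-order

Answer: yes yes no yes yes yes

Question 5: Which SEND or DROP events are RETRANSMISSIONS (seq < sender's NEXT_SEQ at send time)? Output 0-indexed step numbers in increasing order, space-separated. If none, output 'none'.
Step 0: SEND seq=0 -> fresh
Step 1: SEND seq=64 -> fresh
Step 2: DROP seq=100 -> fresh
Step 3: SEND seq=208 -> fresh
Step 4: SEND seq=100 -> retransmit
Step 5: SEND seq=215 -> fresh
Step 6: SEND seq=367 -> fresh

Answer: 4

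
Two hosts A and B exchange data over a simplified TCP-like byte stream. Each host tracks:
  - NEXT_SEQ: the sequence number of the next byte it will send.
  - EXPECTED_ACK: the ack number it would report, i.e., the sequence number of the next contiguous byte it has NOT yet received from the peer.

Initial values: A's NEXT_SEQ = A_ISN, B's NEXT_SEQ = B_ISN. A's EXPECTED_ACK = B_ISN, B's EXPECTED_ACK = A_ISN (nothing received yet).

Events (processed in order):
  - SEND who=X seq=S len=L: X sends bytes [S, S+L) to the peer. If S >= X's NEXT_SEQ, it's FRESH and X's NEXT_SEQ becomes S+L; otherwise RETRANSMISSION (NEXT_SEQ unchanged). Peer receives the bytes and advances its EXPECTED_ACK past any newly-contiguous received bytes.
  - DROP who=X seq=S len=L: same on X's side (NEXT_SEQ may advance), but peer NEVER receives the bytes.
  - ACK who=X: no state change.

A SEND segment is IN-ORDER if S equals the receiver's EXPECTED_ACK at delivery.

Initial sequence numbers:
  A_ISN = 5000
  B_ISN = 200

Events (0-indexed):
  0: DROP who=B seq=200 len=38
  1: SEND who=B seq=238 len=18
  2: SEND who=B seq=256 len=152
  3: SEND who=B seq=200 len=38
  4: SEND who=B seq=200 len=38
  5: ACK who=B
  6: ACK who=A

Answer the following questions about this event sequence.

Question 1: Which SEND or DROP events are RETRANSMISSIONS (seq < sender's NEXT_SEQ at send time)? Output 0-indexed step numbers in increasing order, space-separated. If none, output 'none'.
Step 0: DROP seq=200 -> fresh
Step 1: SEND seq=238 -> fresh
Step 2: SEND seq=256 -> fresh
Step 3: SEND seq=200 -> retransmit
Step 4: SEND seq=200 -> retransmit

Answer: 3 4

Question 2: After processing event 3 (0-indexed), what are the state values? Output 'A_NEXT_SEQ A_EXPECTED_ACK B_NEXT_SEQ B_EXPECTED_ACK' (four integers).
After event 0: A_seq=5000 A_ack=200 B_seq=238 B_ack=5000
After event 1: A_seq=5000 A_ack=200 B_seq=256 B_ack=5000
After event 2: A_seq=5000 A_ack=200 B_seq=408 B_ack=5000
After event 3: A_seq=5000 A_ack=408 B_seq=408 B_ack=5000

5000 408 408 5000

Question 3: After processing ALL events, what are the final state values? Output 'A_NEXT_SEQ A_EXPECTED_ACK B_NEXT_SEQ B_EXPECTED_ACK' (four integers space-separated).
Answer: 5000 408 408 5000

Derivation:
After event 0: A_seq=5000 A_ack=200 B_seq=238 B_ack=5000
After event 1: A_seq=5000 A_ack=200 B_seq=256 B_ack=5000
After event 2: A_seq=5000 A_ack=200 B_seq=408 B_ack=5000
After event 3: A_seq=5000 A_ack=408 B_seq=408 B_ack=5000
After event 4: A_seq=5000 A_ack=408 B_seq=408 B_ack=5000
After event 5: A_seq=5000 A_ack=408 B_seq=408 B_ack=5000
After event 6: A_seq=5000 A_ack=408 B_seq=408 B_ack=5000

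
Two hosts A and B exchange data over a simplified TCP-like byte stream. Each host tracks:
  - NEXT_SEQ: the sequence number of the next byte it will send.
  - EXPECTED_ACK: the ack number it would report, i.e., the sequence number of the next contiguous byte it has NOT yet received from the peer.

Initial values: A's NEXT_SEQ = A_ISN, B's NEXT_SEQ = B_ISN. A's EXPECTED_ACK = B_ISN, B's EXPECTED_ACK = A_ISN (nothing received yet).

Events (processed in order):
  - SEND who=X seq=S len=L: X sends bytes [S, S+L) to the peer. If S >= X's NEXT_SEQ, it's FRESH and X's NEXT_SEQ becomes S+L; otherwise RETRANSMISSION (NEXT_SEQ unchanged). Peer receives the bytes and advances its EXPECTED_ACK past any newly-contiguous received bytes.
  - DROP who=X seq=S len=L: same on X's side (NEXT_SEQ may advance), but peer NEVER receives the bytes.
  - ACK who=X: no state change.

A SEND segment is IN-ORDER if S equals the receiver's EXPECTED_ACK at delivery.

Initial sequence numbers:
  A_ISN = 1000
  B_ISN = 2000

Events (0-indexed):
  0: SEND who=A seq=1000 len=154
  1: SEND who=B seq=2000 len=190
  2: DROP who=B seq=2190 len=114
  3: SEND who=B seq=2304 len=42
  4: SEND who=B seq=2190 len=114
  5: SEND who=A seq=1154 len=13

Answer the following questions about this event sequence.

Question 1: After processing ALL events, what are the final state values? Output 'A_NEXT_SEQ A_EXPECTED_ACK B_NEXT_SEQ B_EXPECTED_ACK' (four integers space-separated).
Answer: 1167 2346 2346 1167

Derivation:
After event 0: A_seq=1154 A_ack=2000 B_seq=2000 B_ack=1154
After event 1: A_seq=1154 A_ack=2190 B_seq=2190 B_ack=1154
After event 2: A_seq=1154 A_ack=2190 B_seq=2304 B_ack=1154
After event 3: A_seq=1154 A_ack=2190 B_seq=2346 B_ack=1154
After event 4: A_seq=1154 A_ack=2346 B_seq=2346 B_ack=1154
After event 5: A_seq=1167 A_ack=2346 B_seq=2346 B_ack=1167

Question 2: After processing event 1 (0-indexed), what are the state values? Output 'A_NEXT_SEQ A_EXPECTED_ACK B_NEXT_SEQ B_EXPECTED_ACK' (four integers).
After event 0: A_seq=1154 A_ack=2000 B_seq=2000 B_ack=1154
After event 1: A_seq=1154 A_ack=2190 B_seq=2190 B_ack=1154

1154 2190 2190 1154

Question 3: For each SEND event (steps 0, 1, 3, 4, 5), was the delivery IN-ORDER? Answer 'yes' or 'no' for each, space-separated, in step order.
Step 0: SEND seq=1000 -> in-order
Step 1: SEND seq=2000 -> in-order
Step 3: SEND seq=2304 -> out-of-order
Step 4: SEND seq=2190 -> in-order
Step 5: SEND seq=1154 -> in-order

Answer: yes yes no yes yes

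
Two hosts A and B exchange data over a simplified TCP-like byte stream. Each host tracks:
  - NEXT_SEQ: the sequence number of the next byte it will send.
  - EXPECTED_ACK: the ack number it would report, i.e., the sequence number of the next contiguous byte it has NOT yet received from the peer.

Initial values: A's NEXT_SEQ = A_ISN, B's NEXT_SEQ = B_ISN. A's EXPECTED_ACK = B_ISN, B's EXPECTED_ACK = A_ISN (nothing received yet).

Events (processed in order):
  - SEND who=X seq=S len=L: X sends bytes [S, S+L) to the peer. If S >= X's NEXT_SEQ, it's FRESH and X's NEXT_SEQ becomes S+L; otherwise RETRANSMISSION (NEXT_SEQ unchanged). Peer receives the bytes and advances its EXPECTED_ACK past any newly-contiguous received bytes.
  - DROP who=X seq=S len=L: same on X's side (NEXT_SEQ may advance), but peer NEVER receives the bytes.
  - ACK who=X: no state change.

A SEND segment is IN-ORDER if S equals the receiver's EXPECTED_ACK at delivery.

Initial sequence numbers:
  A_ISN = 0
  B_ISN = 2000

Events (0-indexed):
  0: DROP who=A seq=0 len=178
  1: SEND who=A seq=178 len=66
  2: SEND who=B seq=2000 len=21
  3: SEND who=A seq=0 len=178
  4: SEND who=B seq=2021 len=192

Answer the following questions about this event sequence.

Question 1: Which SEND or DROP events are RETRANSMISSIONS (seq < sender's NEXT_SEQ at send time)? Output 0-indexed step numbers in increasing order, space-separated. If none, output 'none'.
Answer: 3

Derivation:
Step 0: DROP seq=0 -> fresh
Step 1: SEND seq=178 -> fresh
Step 2: SEND seq=2000 -> fresh
Step 3: SEND seq=0 -> retransmit
Step 4: SEND seq=2021 -> fresh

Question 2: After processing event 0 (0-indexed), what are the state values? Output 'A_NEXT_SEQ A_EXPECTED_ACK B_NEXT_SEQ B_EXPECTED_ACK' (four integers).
After event 0: A_seq=178 A_ack=2000 B_seq=2000 B_ack=0

178 2000 2000 0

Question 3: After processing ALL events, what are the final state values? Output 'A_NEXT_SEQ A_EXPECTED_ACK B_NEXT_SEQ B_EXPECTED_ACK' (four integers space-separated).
After event 0: A_seq=178 A_ack=2000 B_seq=2000 B_ack=0
After event 1: A_seq=244 A_ack=2000 B_seq=2000 B_ack=0
After event 2: A_seq=244 A_ack=2021 B_seq=2021 B_ack=0
After event 3: A_seq=244 A_ack=2021 B_seq=2021 B_ack=244
After event 4: A_seq=244 A_ack=2213 B_seq=2213 B_ack=244

Answer: 244 2213 2213 244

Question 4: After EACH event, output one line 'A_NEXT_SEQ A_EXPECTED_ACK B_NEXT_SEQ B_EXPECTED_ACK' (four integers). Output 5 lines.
178 2000 2000 0
244 2000 2000 0
244 2021 2021 0
244 2021 2021 244
244 2213 2213 244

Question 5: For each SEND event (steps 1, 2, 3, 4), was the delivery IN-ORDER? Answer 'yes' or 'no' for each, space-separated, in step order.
Step 1: SEND seq=178 -> out-of-order
Step 2: SEND seq=2000 -> in-order
Step 3: SEND seq=0 -> in-order
Step 4: SEND seq=2021 -> in-order

Answer: no yes yes yes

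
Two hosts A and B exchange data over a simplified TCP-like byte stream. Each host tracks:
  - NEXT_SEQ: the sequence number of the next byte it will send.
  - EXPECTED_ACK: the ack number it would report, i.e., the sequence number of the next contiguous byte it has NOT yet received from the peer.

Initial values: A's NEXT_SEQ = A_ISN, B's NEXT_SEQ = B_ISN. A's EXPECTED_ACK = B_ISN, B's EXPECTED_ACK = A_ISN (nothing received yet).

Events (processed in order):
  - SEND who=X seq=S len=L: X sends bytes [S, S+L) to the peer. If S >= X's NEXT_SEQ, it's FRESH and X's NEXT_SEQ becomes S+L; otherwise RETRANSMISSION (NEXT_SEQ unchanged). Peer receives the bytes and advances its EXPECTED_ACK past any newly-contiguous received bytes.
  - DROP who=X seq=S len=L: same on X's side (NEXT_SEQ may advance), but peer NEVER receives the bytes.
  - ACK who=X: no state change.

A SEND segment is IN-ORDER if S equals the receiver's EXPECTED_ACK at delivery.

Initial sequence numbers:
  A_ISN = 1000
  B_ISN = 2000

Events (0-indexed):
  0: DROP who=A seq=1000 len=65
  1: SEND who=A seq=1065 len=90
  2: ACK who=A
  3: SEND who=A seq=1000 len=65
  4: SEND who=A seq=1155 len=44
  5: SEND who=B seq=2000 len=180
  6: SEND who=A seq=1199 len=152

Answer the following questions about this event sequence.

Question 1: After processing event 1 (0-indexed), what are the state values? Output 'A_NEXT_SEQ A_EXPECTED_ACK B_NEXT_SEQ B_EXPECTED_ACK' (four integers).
After event 0: A_seq=1065 A_ack=2000 B_seq=2000 B_ack=1000
After event 1: A_seq=1155 A_ack=2000 B_seq=2000 B_ack=1000

1155 2000 2000 1000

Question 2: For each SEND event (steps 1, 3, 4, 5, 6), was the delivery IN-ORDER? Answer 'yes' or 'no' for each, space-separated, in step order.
Step 1: SEND seq=1065 -> out-of-order
Step 3: SEND seq=1000 -> in-order
Step 4: SEND seq=1155 -> in-order
Step 5: SEND seq=2000 -> in-order
Step 6: SEND seq=1199 -> in-order

Answer: no yes yes yes yes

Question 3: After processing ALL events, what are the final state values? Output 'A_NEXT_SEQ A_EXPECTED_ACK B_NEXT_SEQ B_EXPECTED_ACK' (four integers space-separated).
After event 0: A_seq=1065 A_ack=2000 B_seq=2000 B_ack=1000
After event 1: A_seq=1155 A_ack=2000 B_seq=2000 B_ack=1000
After event 2: A_seq=1155 A_ack=2000 B_seq=2000 B_ack=1000
After event 3: A_seq=1155 A_ack=2000 B_seq=2000 B_ack=1155
After event 4: A_seq=1199 A_ack=2000 B_seq=2000 B_ack=1199
After event 5: A_seq=1199 A_ack=2180 B_seq=2180 B_ack=1199
After event 6: A_seq=1351 A_ack=2180 B_seq=2180 B_ack=1351

Answer: 1351 2180 2180 1351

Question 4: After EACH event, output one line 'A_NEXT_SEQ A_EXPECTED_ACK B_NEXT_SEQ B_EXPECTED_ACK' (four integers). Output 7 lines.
1065 2000 2000 1000
1155 2000 2000 1000
1155 2000 2000 1000
1155 2000 2000 1155
1199 2000 2000 1199
1199 2180 2180 1199
1351 2180 2180 1351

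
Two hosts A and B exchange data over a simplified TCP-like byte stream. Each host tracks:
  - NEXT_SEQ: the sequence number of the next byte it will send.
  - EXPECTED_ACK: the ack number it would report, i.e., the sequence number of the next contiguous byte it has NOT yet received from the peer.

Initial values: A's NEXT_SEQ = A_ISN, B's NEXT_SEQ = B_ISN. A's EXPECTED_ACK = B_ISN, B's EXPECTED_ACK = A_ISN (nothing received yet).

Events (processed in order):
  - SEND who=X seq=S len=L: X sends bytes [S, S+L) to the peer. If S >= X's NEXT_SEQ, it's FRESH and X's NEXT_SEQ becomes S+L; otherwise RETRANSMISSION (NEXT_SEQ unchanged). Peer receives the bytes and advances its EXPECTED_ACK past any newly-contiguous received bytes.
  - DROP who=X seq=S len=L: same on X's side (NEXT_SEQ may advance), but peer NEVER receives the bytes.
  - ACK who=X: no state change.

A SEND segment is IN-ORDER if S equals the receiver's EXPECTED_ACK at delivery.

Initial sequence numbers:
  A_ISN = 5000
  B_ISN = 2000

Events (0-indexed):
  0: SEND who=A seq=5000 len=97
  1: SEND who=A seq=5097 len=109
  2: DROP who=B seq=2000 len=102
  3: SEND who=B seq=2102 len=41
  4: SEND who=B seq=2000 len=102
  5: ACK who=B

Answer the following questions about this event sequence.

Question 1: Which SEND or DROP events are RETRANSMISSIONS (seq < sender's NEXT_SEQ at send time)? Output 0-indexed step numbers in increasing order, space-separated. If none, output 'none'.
Answer: 4

Derivation:
Step 0: SEND seq=5000 -> fresh
Step 1: SEND seq=5097 -> fresh
Step 2: DROP seq=2000 -> fresh
Step 3: SEND seq=2102 -> fresh
Step 4: SEND seq=2000 -> retransmit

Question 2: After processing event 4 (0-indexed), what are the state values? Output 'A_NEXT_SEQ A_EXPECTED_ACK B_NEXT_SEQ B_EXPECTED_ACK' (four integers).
After event 0: A_seq=5097 A_ack=2000 B_seq=2000 B_ack=5097
After event 1: A_seq=5206 A_ack=2000 B_seq=2000 B_ack=5206
After event 2: A_seq=5206 A_ack=2000 B_seq=2102 B_ack=5206
After event 3: A_seq=5206 A_ack=2000 B_seq=2143 B_ack=5206
After event 4: A_seq=5206 A_ack=2143 B_seq=2143 B_ack=5206

5206 2143 2143 5206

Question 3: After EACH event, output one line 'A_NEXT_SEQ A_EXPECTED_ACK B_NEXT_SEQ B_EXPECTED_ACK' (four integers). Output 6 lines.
5097 2000 2000 5097
5206 2000 2000 5206
5206 2000 2102 5206
5206 2000 2143 5206
5206 2143 2143 5206
5206 2143 2143 5206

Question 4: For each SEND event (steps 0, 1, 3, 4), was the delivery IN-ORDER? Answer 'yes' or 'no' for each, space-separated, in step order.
Answer: yes yes no yes

Derivation:
Step 0: SEND seq=5000 -> in-order
Step 1: SEND seq=5097 -> in-order
Step 3: SEND seq=2102 -> out-of-order
Step 4: SEND seq=2000 -> in-order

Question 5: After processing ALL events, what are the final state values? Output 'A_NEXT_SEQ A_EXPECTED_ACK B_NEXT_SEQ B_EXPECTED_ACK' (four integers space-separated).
Answer: 5206 2143 2143 5206

Derivation:
After event 0: A_seq=5097 A_ack=2000 B_seq=2000 B_ack=5097
After event 1: A_seq=5206 A_ack=2000 B_seq=2000 B_ack=5206
After event 2: A_seq=5206 A_ack=2000 B_seq=2102 B_ack=5206
After event 3: A_seq=5206 A_ack=2000 B_seq=2143 B_ack=5206
After event 4: A_seq=5206 A_ack=2143 B_seq=2143 B_ack=5206
After event 5: A_seq=5206 A_ack=2143 B_seq=2143 B_ack=5206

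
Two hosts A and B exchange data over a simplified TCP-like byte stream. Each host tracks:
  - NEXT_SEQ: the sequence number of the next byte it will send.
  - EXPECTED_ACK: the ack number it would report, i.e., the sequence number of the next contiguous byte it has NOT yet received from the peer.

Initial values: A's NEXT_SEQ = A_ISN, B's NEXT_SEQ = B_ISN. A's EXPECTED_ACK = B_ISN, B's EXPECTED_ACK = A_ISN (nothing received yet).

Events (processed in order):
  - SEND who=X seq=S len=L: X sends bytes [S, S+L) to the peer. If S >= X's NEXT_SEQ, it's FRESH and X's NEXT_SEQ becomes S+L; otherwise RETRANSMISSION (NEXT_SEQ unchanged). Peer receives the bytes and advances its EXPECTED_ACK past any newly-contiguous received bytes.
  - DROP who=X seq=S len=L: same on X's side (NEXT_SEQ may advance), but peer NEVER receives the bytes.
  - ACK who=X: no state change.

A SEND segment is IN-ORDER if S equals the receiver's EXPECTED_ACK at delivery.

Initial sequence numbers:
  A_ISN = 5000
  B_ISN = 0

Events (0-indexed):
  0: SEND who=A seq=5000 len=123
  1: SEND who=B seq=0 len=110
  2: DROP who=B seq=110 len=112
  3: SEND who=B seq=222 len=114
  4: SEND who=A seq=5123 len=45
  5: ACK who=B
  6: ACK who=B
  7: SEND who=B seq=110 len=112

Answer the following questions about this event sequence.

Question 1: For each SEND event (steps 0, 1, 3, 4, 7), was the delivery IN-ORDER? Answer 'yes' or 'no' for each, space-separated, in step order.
Answer: yes yes no yes yes

Derivation:
Step 0: SEND seq=5000 -> in-order
Step 1: SEND seq=0 -> in-order
Step 3: SEND seq=222 -> out-of-order
Step 4: SEND seq=5123 -> in-order
Step 7: SEND seq=110 -> in-order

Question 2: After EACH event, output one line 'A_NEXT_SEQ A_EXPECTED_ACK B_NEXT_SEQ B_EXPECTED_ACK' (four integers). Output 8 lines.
5123 0 0 5123
5123 110 110 5123
5123 110 222 5123
5123 110 336 5123
5168 110 336 5168
5168 110 336 5168
5168 110 336 5168
5168 336 336 5168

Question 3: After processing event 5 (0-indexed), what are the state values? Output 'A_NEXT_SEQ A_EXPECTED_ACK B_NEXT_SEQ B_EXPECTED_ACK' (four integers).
After event 0: A_seq=5123 A_ack=0 B_seq=0 B_ack=5123
After event 1: A_seq=5123 A_ack=110 B_seq=110 B_ack=5123
After event 2: A_seq=5123 A_ack=110 B_seq=222 B_ack=5123
After event 3: A_seq=5123 A_ack=110 B_seq=336 B_ack=5123
After event 4: A_seq=5168 A_ack=110 B_seq=336 B_ack=5168
After event 5: A_seq=5168 A_ack=110 B_seq=336 B_ack=5168

5168 110 336 5168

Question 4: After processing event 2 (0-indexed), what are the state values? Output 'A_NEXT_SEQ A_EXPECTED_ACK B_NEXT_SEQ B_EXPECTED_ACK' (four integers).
After event 0: A_seq=5123 A_ack=0 B_seq=0 B_ack=5123
After event 1: A_seq=5123 A_ack=110 B_seq=110 B_ack=5123
After event 2: A_seq=5123 A_ack=110 B_seq=222 B_ack=5123

5123 110 222 5123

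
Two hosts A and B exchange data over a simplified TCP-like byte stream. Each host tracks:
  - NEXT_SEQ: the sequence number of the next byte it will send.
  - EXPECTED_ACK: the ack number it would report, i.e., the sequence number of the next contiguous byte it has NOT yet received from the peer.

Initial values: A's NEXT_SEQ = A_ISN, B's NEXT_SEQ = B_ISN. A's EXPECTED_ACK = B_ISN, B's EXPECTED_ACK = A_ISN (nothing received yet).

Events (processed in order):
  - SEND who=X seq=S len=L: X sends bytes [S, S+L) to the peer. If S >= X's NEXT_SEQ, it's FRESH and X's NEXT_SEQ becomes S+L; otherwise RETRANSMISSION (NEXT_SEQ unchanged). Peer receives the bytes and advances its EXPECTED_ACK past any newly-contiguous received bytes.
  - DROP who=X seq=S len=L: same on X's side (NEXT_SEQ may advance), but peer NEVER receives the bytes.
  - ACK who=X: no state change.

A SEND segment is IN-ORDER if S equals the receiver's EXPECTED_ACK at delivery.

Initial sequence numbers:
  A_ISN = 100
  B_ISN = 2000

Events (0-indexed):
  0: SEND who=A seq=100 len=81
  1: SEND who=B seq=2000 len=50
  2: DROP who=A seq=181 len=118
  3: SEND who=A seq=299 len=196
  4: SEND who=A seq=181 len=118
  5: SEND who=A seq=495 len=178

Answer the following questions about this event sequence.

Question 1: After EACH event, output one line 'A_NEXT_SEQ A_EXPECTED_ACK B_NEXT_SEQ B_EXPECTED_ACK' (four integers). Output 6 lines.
181 2000 2000 181
181 2050 2050 181
299 2050 2050 181
495 2050 2050 181
495 2050 2050 495
673 2050 2050 673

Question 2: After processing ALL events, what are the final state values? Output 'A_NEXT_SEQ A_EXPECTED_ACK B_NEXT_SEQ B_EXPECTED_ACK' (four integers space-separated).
Answer: 673 2050 2050 673

Derivation:
After event 0: A_seq=181 A_ack=2000 B_seq=2000 B_ack=181
After event 1: A_seq=181 A_ack=2050 B_seq=2050 B_ack=181
After event 2: A_seq=299 A_ack=2050 B_seq=2050 B_ack=181
After event 3: A_seq=495 A_ack=2050 B_seq=2050 B_ack=181
After event 4: A_seq=495 A_ack=2050 B_seq=2050 B_ack=495
After event 5: A_seq=673 A_ack=2050 B_seq=2050 B_ack=673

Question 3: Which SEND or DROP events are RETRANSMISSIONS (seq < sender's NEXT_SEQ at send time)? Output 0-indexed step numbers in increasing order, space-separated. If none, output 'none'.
Step 0: SEND seq=100 -> fresh
Step 1: SEND seq=2000 -> fresh
Step 2: DROP seq=181 -> fresh
Step 3: SEND seq=299 -> fresh
Step 4: SEND seq=181 -> retransmit
Step 5: SEND seq=495 -> fresh

Answer: 4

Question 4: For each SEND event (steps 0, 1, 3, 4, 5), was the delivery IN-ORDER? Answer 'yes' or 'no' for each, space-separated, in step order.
Step 0: SEND seq=100 -> in-order
Step 1: SEND seq=2000 -> in-order
Step 3: SEND seq=299 -> out-of-order
Step 4: SEND seq=181 -> in-order
Step 5: SEND seq=495 -> in-order

Answer: yes yes no yes yes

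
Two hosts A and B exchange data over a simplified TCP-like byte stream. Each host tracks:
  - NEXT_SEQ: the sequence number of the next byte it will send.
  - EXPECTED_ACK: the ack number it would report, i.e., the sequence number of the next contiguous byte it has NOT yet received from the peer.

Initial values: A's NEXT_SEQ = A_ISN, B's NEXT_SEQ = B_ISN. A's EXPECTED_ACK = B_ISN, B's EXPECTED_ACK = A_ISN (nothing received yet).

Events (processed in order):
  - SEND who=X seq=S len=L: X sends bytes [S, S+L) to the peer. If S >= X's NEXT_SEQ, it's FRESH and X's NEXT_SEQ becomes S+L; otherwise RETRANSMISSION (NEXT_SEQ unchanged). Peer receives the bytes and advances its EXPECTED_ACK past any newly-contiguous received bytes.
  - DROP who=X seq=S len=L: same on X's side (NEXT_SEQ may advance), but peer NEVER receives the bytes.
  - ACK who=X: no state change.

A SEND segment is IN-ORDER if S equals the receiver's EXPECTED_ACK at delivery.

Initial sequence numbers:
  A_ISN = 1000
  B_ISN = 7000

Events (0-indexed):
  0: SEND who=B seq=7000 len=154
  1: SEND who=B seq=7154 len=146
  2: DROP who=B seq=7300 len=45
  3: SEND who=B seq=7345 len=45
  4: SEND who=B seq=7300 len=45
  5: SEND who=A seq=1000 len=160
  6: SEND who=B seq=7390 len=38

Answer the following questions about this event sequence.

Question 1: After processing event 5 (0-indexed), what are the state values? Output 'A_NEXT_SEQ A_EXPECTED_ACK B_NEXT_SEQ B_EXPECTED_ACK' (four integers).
After event 0: A_seq=1000 A_ack=7154 B_seq=7154 B_ack=1000
After event 1: A_seq=1000 A_ack=7300 B_seq=7300 B_ack=1000
After event 2: A_seq=1000 A_ack=7300 B_seq=7345 B_ack=1000
After event 3: A_seq=1000 A_ack=7300 B_seq=7390 B_ack=1000
After event 4: A_seq=1000 A_ack=7390 B_seq=7390 B_ack=1000
After event 5: A_seq=1160 A_ack=7390 B_seq=7390 B_ack=1160

1160 7390 7390 1160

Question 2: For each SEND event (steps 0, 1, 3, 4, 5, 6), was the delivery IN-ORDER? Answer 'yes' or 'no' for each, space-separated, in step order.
Answer: yes yes no yes yes yes

Derivation:
Step 0: SEND seq=7000 -> in-order
Step 1: SEND seq=7154 -> in-order
Step 3: SEND seq=7345 -> out-of-order
Step 4: SEND seq=7300 -> in-order
Step 5: SEND seq=1000 -> in-order
Step 6: SEND seq=7390 -> in-order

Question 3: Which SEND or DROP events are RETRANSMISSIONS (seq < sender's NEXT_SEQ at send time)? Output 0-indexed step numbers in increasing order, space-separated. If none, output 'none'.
Step 0: SEND seq=7000 -> fresh
Step 1: SEND seq=7154 -> fresh
Step 2: DROP seq=7300 -> fresh
Step 3: SEND seq=7345 -> fresh
Step 4: SEND seq=7300 -> retransmit
Step 5: SEND seq=1000 -> fresh
Step 6: SEND seq=7390 -> fresh

Answer: 4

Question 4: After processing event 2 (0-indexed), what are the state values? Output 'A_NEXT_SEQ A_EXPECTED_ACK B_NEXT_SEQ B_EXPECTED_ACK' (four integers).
After event 0: A_seq=1000 A_ack=7154 B_seq=7154 B_ack=1000
After event 1: A_seq=1000 A_ack=7300 B_seq=7300 B_ack=1000
After event 2: A_seq=1000 A_ack=7300 B_seq=7345 B_ack=1000

1000 7300 7345 1000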